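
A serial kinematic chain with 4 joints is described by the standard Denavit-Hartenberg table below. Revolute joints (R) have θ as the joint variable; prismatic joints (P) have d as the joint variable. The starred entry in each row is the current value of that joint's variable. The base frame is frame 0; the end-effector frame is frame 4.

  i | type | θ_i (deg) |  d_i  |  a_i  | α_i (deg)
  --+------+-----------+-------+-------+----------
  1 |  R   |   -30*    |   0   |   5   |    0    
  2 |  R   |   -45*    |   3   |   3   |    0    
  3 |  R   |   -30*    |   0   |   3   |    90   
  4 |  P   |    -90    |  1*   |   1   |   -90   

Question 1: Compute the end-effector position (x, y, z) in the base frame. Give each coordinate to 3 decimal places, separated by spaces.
after link 1: o_1 = (4.3301, -2.5000, 0.0000)
after link 2: o_2 = (5.1066, -5.3978, 3.0000)
after link 3: o_3 = (4.3301, -8.2956, 3.0000)
after link 4: o_4 = (3.3642, -8.0367, 2.0000)

3.364 -8.037 2.000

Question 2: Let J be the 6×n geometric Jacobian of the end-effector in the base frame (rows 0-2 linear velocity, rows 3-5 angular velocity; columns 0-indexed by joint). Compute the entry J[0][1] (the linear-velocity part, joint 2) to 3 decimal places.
axis z_1 = (0.0000,0.0000,1.0000); lever o_n−o_1 = (-0.9659,-5.5367,2.0000)
cross product → J_v[:, 1] = (5.5367,-0.9659,0.0000)
J_ω[:, 1] = z_1
entry J[0][1] = 5.5367

5.537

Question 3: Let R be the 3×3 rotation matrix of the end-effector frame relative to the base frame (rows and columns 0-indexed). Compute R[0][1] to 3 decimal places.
0.966

End-effector y-axis (col 1 of R) = (0.9659,-0.2588,-0.0000)
R[0][1] = 0.9659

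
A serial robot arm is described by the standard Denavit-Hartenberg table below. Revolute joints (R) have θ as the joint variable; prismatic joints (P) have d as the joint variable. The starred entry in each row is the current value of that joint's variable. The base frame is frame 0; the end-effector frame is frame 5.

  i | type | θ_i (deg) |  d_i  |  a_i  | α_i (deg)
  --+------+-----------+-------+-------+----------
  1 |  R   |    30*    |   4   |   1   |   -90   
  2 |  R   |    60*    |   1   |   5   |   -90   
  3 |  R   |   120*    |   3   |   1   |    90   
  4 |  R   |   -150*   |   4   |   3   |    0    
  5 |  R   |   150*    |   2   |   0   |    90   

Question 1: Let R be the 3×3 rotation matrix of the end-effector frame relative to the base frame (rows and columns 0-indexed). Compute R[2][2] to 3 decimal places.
End-effector z-axis (col 2 of R) = (0.7500,0.4330,0.5000)
R[2][2] = 0.5000

0.500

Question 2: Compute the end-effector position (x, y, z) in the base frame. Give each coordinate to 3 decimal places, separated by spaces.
after link 1: o_1 = (0.8660, 0.5000, 4.0000)
after link 2: o_2 = (2.5311, 2.6160, -0.3301)
after link 3: o_3 = (0.4976, 0.4420, -1.3971)
after link 4: o_4 = (3.5601, 2.4988, -4.7721)
after link 5: o_5 = (4.8101, 2.0658, -6.2721)

4.810 2.066 -6.272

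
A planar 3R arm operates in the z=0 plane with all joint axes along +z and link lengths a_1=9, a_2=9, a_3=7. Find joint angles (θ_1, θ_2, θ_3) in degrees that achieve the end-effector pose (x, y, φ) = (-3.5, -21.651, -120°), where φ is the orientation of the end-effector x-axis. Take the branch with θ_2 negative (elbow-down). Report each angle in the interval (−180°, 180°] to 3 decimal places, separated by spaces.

wrist centre = target − a_3·(cos φ, sin φ) = (-0.0000, -15.5888)
cos θ_2 = (243.0114−9²−9²)/(2·9·9) = 0.5001; θ_2 = -59.9954° (elbow-down)
β = atan2(-15.5888,-0.0000) = -90.0000°; ψ = atan2(-7.7939,13.5006) = -29.9977°
θ_1 = β − ψ = -60.0023°
θ_3 = φ − θ_1 − θ_2 = -0.0023° (wrapped to (-180°,180°])

-60.002 -59.995 -0.002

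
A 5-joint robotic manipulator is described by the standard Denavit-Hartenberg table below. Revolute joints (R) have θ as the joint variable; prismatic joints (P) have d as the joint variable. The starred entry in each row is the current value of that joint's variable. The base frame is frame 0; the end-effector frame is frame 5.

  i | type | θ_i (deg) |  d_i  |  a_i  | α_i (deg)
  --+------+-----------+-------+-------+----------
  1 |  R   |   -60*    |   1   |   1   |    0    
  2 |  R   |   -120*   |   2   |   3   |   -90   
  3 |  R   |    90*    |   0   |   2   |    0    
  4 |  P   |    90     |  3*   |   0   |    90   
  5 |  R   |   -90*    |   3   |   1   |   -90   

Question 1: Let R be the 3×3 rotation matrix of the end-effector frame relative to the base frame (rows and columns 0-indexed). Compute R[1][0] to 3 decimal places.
End-effector x-axis (col 0 of R) = (-0.0000,1.0000,-0.0000)
R[1][0] = 1.0000

1.000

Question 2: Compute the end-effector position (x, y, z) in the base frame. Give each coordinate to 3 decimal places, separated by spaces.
-2.500 -2.866 -2.000

after link 1: o_1 = (0.5000, -0.8660, 1.0000)
after link 2: o_2 = (-2.5000, -0.8660, 3.0000)
after link 3: o_3 = (-2.5000, -0.8660, 1.0000)
after link 4: o_4 = (-2.5000, -3.8660, 1.0000)
after link 5: o_5 = (-2.5000, -2.8660, -2.0000)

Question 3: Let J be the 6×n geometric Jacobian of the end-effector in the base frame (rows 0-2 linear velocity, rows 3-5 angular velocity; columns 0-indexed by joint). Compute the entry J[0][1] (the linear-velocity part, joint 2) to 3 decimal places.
axis z_1 = (0.0000,0.0000,1.0000); lever o_n−o_1 = (-3.0000,-2.0000,-3.0000)
cross product → J_v[:, 1] = (2.0000,-3.0000,0.0000)
J_ω[:, 1] = z_1
entry J[0][1] = 2.0000

2.000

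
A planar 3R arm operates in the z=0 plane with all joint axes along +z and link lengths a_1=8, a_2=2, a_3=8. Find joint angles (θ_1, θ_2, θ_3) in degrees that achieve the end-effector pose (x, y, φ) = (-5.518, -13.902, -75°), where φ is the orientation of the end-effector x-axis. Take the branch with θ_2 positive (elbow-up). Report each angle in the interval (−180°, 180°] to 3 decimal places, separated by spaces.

-146.733 30.004 41.729

wrist centre = target − a_3·(cos φ, sin φ) = (-7.5886, -6.1746)
cos θ_2 = (95.7117−8²−2²)/(2·8·2) = 0.8660; θ_2 = 30.0039° (elbow-up)
β = atan2(-6.1746,-7.5886) = -140.8657°; ψ = atan2(1.0001,9.7320) = 5.8675°
θ_1 = β − ψ = -146.7332°
θ_3 = φ − θ_1 − θ_2 = 41.7293° (wrapped to (-180°,180°])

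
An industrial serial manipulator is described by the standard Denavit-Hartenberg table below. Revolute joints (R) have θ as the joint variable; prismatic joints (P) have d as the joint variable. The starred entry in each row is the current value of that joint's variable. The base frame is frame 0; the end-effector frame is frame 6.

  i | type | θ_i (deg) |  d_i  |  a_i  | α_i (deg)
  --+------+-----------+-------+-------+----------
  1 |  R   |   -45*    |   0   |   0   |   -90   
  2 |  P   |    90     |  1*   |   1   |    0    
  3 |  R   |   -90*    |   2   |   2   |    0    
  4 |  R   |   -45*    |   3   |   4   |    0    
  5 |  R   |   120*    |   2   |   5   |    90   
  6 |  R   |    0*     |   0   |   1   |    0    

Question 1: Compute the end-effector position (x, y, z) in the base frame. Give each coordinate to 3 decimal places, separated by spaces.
after link 1: o_1 = (0.0000, 0.0000, 0.0000)
after link 2: o_2 = (0.7071, 0.7071, -1.0000)
after link 3: o_3 = (3.5355, 0.7071, -1.0000)
after link 4: o_4 = (7.6569, 0.8284, 1.8284)
after link 5: o_5 = (9.9861, 1.3276, -3.0012)
after link 6: o_6 = (10.1691, 1.1446, -3.9671)

10.169 1.145 -3.967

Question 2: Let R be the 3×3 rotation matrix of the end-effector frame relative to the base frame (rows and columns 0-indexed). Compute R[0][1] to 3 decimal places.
End-effector y-axis (col 1 of R) = (0.7071,0.7071,0.0000)
R[0][1] = 0.7071

0.707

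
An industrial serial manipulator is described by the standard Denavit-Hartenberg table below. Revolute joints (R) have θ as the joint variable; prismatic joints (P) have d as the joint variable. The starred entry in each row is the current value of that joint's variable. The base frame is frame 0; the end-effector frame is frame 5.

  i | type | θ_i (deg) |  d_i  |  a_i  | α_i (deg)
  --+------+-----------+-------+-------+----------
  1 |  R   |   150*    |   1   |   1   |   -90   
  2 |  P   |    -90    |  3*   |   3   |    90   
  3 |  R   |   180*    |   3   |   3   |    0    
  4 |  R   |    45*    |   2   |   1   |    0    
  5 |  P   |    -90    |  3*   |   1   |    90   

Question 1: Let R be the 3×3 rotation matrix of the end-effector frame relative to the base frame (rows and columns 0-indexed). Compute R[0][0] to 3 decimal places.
End-effector x-axis (col 0 of R) = (-0.3536,-0.6124,-0.7071)
R[0][0] = -0.3536

-0.354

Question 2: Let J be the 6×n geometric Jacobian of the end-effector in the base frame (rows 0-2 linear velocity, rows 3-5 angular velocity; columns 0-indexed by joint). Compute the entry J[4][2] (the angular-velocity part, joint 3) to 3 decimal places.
axis z_2 = (0.8660,-0.5000,0.0000); lever o_n−o_2 = (6.9282,-4.0000,-4.4142)
cross product → J_v[:, 2] = (2.2071,3.8228,-0.0000)
J_ω[:, 2] = z_2
entry J[4][2] = -0.5000

-0.500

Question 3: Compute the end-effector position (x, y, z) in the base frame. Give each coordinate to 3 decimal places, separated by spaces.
4.562 -6.098 -0.414

after link 1: o_1 = (-0.8660, 0.5000, 1.0000)
after link 2: o_2 = (-2.3660, -2.0981, 4.0000)
after link 3: o_3 = (0.2321, -3.5981, 1.0000)
after link 4: o_4 = (2.3177, -3.9857, 0.2929)
after link 5: o_5 = (4.5622, -6.0981, -0.4142)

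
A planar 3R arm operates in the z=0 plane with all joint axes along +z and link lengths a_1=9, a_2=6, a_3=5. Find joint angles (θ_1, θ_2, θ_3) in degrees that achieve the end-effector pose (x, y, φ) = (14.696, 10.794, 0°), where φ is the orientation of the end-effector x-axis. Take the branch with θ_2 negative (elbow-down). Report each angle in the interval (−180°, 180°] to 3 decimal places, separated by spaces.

wrist centre = target − a_3·(cos φ, sin φ) = (9.6960, 10.7940)
cos θ_2 = (210.5229−9²−6²)/(2·9·6) = 0.8660; θ_2 = -30.0084° (elbow-down)
β = atan2(10.7940,9.6960) = 48.0674°; ψ = atan2(-3.0008,14.1957) = -11.9358°
θ_1 = β − ψ = 60.0031°
θ_3 = φ − θ_1 − θ_2 = -29.9948° (wrapped to (-180°,180°])

60.003 -30.008 -29.995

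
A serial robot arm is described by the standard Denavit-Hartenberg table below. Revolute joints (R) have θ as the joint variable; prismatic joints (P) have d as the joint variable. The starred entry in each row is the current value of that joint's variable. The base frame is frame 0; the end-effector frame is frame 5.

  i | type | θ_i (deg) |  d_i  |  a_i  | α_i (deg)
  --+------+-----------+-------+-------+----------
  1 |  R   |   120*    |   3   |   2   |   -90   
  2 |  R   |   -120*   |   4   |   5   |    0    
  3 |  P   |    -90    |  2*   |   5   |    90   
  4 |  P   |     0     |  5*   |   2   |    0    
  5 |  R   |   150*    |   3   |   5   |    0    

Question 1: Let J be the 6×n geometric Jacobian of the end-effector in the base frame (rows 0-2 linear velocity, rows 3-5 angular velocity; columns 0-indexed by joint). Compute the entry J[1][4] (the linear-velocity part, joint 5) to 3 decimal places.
axis z_4 = (-0.2500,0.4330,-0.8660); lever o_n−o_4 = (-4.7901,3.2966,-0.4330)
cross product → J_v[:, 4] = (2.6675,4.0401,1.2500)
J_ω[:, 4] = z_4
entry J[1][4] = 4.0401

4.040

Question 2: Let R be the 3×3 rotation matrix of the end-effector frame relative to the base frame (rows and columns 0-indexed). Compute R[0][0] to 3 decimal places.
End-effector x-axis (col 0 of R) = (-0.8080,0.3995,0.4330)
R[0][0] = -0.8080

-0.808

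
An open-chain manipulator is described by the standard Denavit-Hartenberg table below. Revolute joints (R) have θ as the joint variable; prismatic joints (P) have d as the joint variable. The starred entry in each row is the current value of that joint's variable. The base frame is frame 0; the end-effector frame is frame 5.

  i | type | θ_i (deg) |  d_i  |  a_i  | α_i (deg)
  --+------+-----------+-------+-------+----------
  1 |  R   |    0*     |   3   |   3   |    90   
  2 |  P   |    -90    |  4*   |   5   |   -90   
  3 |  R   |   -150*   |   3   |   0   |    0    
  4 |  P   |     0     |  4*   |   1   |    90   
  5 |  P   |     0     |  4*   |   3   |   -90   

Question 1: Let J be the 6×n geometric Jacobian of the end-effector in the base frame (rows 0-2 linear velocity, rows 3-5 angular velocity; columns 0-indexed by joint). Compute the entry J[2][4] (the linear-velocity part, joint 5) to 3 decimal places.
0.500

prismatic axis z_4 = (0.0000,0.8660,0.5000)
J_v[:, 4] = z_4; J_ω[:, 4] = (0,0,0)
entry J[2][4] = 0.5000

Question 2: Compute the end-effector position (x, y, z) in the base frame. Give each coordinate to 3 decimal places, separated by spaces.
after link 1: o_1 = (3.0000, 0.0000, 3.0000)
after link 2: o_2 = (3.0000, -4.0000, -2.0000)
after link 3: o_3 = (6.0000, -4.0000, -2.0000)
after link 4: o_4 = (10.0000, -4.5000, -1.1340)
after link 5: o_5 = (10.0000, -2.5359, 3.4641)

10.000 -2.536 3.464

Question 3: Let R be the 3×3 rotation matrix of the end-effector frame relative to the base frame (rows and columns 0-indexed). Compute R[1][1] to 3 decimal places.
-0.866

End-effector y-axis (col 1 of R) = (-0.0000,-0.8660,-0.5000)
R[1][1] = -0.8660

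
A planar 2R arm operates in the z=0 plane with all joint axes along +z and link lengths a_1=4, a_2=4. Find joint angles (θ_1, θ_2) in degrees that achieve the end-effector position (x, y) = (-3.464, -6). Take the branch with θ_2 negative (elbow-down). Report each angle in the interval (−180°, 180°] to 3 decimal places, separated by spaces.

cos θ_2 = (47.9993−4²−4²)/(2·4·4) = 0.5000; θ_2 = -60.0015° (elbow-down)
β = atan2(-6.0000,-3.4640) = -119.9993°; ψ = atan2(-3.4642,5.9999) = -30.0007°
θ_1 = β − ψ = -89.9985°

-89.999 -60.001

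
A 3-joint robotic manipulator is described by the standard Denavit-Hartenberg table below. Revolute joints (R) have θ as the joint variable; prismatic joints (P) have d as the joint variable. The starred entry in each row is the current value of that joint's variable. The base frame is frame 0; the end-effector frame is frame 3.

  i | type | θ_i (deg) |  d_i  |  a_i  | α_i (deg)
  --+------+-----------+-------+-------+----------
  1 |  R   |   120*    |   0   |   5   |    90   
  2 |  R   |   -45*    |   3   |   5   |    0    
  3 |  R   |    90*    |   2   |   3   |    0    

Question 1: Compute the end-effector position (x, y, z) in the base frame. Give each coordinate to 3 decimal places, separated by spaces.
-0.998 11.729 -1.414

after link 1: o_1 = (-2.5000, 4.3301, 0.0000)
after link 2: o_2 = (-1.6697, 8.8920, -3.5355)
after link 3: o_3 = (-0.9983, 11.7291, -1.4142)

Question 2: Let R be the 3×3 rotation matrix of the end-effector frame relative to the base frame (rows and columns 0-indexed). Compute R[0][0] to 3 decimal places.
End-effector x-axis (col 0 of R) = (-0.3536,0.6124,0.7071)
R[0][0] = -0.3536

-0.354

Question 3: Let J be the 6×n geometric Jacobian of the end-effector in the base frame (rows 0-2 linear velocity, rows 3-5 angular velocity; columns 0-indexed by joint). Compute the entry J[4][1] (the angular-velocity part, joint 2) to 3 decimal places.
0.500

axis z_1 = (0.8660,0.5000,0.0000); lever o_n−o_1 = (1.5017,7.3990,-1.4142)
cross product → J_v[:, 1] = (-0.7071,1.2247,5.6569)
J_ω[:, 1] = z_1
entry J[4][1] = 0.5000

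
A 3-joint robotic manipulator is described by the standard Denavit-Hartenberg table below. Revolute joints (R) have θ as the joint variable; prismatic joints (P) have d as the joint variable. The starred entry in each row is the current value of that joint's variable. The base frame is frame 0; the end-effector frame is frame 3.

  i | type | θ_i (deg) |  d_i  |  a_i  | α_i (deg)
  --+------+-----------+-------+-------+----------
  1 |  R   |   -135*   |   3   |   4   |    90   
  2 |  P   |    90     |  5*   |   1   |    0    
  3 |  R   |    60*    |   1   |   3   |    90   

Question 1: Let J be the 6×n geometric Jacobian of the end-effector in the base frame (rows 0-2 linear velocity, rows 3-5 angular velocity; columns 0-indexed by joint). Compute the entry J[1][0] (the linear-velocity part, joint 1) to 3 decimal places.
-5.234

axis z_0 = ẑ; lever o_n−o_0 = (-5.2340,3.2513,5.5000)
cross product → J_v[:, 0] = (-3.2513,-5.2340,0.0000)
J_ω[:, 0] = z_0
entry J[1][0] = -5.2340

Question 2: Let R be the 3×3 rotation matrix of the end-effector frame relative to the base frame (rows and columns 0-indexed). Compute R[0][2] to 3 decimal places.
-0.354

End-effector z-axis (col 2 of R) = (-0.3536,-0.3536,0.8660)
R[0][2] = -0.3536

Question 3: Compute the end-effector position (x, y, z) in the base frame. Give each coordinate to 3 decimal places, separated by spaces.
-5.234 3.251 5.500

after link 1: o_1 = (-2.8284, -2.8284, 3.0000)
after link 2: o_2 = (-6.3640, 0.7071, 4.0000)
after link 3: o_3 = (-5.2340, 3.2513, 5.5000)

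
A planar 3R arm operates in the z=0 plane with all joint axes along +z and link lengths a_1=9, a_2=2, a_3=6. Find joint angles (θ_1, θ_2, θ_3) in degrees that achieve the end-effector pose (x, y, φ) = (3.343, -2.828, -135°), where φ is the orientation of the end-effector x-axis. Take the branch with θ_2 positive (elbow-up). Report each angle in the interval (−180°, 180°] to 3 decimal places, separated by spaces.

wrist centre = target − a_3·(cos φ, sin φ) = (7.5856, 1.4146)
cos θ_2 = (59.5432−9²−2²)/(2·9·2) = -0.7071; θ_2 = 135.0023° (elbow-up)
β = atan2(1.4146,7.5856) = 10.5637°; ψ = atan2(1.4142,7.5857) = 10.5601°
θ_1 = β − ψ = 0.0036°
θ_3 = φ − θ_1 − θ_2 = 89.9941° (wrapped to (-180°,180°])

0.004 135.002 89.994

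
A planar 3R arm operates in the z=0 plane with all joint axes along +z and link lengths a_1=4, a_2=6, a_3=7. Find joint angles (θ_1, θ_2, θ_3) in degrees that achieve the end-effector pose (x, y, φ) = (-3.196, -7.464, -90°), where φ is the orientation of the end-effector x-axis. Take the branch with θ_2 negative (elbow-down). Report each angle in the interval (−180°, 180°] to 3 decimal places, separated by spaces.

wrist centre = target − a_3·(cos φ, sin φ) = (-3.1960, -0.4640)
cos θ_2 = (10.4297−4²−6²)/(2·4·6) = -0.8660; θ_2 = -150.0026° (elbow-down)
β = atan2(-0.4640,-3.1960) = -171.7394°; ψ = atan2(-2.9998,-1.1963) = -111.7418°
θ_1 = β − ψ = -59.9977°
θ_3 = φ − θ_1 − θ_2 = 120.0002° (wrapped to (-180°,180°])

-59.998 -150.003 120.000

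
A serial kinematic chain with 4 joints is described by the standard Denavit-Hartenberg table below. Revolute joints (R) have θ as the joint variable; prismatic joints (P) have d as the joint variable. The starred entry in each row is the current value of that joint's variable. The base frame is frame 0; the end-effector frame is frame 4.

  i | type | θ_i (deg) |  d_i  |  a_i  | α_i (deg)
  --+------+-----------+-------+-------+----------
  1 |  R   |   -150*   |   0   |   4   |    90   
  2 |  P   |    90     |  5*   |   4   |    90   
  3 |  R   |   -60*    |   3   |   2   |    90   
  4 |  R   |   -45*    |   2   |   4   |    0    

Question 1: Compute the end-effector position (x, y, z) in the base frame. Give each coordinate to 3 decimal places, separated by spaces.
after link 1: o_1 = (-3.4641, -2.0000, 0.0000)
after link 2: o_2 = (-5.9641, 2.3301, 4.0000)
after link 3: o_3 = (-7.6962, -0.6699, 5.0000)
after link 4: o_4 = (-3.5219, -2.2430, 4.6822)

-3.522 -2.243 4.682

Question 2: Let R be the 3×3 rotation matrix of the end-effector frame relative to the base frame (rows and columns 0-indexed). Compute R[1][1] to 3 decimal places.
End-effector y-axis (col 1 of R) = (-0.3062,-0.8839,0.3536)
R[1][1] = -0.8839

-0.884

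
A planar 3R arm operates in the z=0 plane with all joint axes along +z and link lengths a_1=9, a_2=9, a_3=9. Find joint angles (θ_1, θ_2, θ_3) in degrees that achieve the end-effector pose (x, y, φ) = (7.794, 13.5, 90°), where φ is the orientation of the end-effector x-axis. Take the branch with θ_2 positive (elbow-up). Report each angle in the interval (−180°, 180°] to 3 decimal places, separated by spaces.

wrist centre = target − a_3·(cos φ, sin φ) = (7.7940, 4.5000)
cos θ_2 = (80.9964−9²−9²)/(2·9·9) = -0.5000; θ_2 = 120.0015° (elbow-up)
β = atan2(4.5000,7.7940) = 30.0007°; ψ = atan2(7.7941,4.4998) = 60.0007°
θ_1 = β − ψ = -30.0000°
θ_3 = φ − θ_1 − θ_2 = -0.0015° (wrapped to (-180°,180°])

-30.000 120.001 -0.001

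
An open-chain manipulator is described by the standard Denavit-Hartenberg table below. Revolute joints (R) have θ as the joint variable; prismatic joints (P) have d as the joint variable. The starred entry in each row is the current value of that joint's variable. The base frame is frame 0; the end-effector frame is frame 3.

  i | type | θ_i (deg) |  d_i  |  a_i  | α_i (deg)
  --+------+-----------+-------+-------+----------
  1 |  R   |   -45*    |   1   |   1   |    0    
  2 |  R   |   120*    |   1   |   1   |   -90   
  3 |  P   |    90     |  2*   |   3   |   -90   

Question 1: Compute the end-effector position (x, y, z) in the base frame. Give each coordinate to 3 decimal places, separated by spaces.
-0.966 0.776 -1.000

after link 1: o_1 = (0.7071, -0.7071, 1.0000)
after link 2: o_2 = (0.9659, 0.2588, 2.0000)
after link 3: o_3 = (-0.9659, 0.7765, -1.0000)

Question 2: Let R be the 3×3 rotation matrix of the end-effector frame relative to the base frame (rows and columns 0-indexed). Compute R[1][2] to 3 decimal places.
-0.966

End-effector z-axis (col 2 of R) = (-0.2588,-0.9659,-0.0000)
R[1][2] = -0.9659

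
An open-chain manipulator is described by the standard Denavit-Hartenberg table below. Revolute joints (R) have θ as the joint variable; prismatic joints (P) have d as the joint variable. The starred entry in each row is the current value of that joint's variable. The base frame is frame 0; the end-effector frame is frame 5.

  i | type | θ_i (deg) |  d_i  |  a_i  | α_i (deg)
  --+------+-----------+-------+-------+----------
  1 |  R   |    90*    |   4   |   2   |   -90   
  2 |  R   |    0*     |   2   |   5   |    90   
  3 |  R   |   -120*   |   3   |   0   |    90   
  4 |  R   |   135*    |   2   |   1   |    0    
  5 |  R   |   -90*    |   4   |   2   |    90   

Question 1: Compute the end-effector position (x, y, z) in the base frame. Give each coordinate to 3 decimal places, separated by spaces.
-4.388 1.450 9.121

after link 1: o_1 = (0.0000, 2.0000, 4.0000)
after link 2: o_2 = (-2.0000, 7.0000, 4.0000)
after link 3: o_3 = (-2.0000, 7.0000, 7.0000)
after link 4: o_4 = (-3.6124, 5.6215, 7.7071)
after link 5: o_5 = (-4.3876, 1.4503, 9.1213)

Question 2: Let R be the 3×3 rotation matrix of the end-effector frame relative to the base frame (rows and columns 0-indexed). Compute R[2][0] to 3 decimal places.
End-effector x-axis (col 0 of R) = (0.6124,-0.3536,0.7071)
R[2][0] = 0.7071

0.707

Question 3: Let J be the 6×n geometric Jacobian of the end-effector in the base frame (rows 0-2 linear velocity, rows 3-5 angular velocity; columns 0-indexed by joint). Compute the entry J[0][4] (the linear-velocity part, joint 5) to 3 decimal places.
-1.225

axis z_4 = (-0.5000,-0.8660,0.0000); lever o_n−o_4 = (-0.7753,-4.1712,1.4142)
cross product → J_v[:, 4] = (-1.2247,0.7071,1.4142)
J_ω[:, 4] = z_4
entry J[0][4] = -1.2247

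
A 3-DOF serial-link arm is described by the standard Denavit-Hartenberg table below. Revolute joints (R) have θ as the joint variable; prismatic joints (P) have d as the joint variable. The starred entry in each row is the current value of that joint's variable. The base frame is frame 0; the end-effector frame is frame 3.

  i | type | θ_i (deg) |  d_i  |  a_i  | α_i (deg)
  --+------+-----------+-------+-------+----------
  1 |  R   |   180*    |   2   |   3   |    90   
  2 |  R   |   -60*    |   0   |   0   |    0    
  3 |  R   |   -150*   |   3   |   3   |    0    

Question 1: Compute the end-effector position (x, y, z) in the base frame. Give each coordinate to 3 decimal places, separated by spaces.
-0.402 3.000 3.500

after link 1: o_1 = (-3.0000, 0.0000, 2.0000)
after link 2: o_2 = (-3.0000, 0.0000, 2.0000)
after link 3: o_3 = (-0.4019, 3.0000, 3.5000)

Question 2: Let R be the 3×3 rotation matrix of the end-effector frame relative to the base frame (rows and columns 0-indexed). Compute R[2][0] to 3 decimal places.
End-effector x-axis (col 0 of R) = (0.8660,-0.0000,0.5000)
R[2][0] = 0.5000

0.500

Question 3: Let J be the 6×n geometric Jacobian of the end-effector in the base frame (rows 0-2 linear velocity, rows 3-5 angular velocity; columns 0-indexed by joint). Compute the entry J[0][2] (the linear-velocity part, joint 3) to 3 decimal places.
axis z_2 = (0.0000,1.0000,0.0000); lever o_n−o_2 = (2.5981,3.0000,1.5000)
cross product → J_v[:, 2] = (1.5000,-0.0000,-2.5981)
J_ω[:, 2] = z_2
entry J[0][2] = 1.5000

1.500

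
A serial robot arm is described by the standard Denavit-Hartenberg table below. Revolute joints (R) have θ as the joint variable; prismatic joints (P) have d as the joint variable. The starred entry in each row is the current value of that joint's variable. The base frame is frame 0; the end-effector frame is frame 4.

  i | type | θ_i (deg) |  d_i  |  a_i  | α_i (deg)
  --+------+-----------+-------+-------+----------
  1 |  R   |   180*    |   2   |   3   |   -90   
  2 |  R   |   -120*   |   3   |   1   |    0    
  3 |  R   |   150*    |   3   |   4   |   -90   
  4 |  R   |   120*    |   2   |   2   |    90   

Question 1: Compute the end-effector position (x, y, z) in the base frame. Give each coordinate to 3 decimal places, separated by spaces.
after link 1: o_1 = (-3.0000, 0.0000, 2.0000)
after link 2: o_2 = (-2.5000, -3.0000, 2.8660)
after link 3: o_3 = (-5.9641, -6.0000, 0.8660)
after link 4: o_4 = (-4.0981, -4.2679, -0.3660)

-4.098 -4.268 -0.366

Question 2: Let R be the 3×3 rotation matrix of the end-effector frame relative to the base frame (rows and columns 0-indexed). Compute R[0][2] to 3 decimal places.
-0.750

End-effector z-axis (col 2 of R) = (-0.7500,0.5000,-0.4330)
R[0][2] = -0.7500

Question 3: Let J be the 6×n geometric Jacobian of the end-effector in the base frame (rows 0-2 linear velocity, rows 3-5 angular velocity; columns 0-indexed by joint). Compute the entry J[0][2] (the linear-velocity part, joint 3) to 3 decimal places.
3.232

axis z_2 = (-0.0000,-1.0000,0.0000); lever o_n−o_2 = (-1.5981,-1.2679,-3.2321)
cross product → J_v[:, 2] = (3.2321,-0.0000,-1.5981)
J_ω[:, 2] = z_2
entry J[0][2] = 3.2321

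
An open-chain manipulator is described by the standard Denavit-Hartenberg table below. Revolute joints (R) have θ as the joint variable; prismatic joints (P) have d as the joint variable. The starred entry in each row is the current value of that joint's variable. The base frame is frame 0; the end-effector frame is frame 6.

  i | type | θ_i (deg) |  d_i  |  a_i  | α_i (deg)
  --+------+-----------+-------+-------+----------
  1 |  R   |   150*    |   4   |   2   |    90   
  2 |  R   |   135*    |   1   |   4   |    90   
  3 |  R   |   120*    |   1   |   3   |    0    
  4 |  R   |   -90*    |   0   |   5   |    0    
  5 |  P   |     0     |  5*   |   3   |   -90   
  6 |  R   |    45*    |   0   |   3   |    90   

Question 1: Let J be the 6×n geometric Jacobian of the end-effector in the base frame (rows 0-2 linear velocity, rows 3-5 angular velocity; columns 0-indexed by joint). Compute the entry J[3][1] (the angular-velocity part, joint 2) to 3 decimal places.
axis z_1 = (0.5000,0.8660,0.0000); lever o_n−o_1 = (8.8527,4.8871,10.7084)
cross product → J_v[:, 1] = (9.2738,-5.3542,-5.2231)
J_ω[:, 1] = z_1
entry J[3][1] = 0.5000

0.500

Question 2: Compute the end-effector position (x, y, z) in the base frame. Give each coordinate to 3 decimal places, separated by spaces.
7.121 5.887 14.708

after link 1: o_1 = (-1.7321, 1.0000, 4.0000)
after link 2: o_2 = (1.2174, 0.4518, 6.8284)
after link 3: o_3 = (0.9855, 3.5857, 6.4749)
after link 4: o_4 = (4.8872, 4.2198, 9.5367)
after link 5: o_5 = (4.1663, 6.3681, 14.9094)
after link 6: o_6 = (7.1207, 5.8871, 14.7084)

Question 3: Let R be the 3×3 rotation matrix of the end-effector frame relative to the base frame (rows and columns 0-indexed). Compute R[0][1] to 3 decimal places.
0.127

End-effector y-axis (col 1 of R) = (0.1268,0.9268,-0.3536)
R[0][1] = 0.1268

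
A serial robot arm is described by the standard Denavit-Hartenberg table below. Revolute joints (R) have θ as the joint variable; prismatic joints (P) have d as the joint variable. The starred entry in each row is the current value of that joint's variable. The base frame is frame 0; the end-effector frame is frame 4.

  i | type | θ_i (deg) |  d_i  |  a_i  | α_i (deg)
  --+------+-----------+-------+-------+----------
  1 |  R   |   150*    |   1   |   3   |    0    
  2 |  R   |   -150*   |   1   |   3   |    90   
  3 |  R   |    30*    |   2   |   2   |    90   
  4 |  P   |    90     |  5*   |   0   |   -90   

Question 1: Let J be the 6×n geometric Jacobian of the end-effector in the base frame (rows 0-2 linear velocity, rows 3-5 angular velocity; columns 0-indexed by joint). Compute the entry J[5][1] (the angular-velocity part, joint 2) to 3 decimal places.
axis z_1 = (0.0000,0.0000,1.0000); lever o_n−o_1 = (7.2321,-2.0000,-2.3301)
cross product → J_v[:, 1] = (2.0000,7.2321,-0.0000)
J_ω[:, 1] = z_1
entry J[5][1] = 1.0000

1.000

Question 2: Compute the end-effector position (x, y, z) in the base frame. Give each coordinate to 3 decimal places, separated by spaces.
after link 1: o_1 = (-2.5981, 1.5000, 1.0000)
after link 2: o_2 = (0.4019, 1.5000, 2.0000)
after link 3: o_3 = (2.1340, -0.5000, 3.0000)
after link 4: o_4 = (4.6340, -0.5000, -1.3301)

4.634 -0.500 -1.330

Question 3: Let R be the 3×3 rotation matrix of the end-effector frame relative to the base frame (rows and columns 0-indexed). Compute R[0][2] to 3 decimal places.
End-effector z-axis (col 2 of R) = (-0.8660,-0.0000,-0.5000)
R[0][2] = -0.8660

-0.866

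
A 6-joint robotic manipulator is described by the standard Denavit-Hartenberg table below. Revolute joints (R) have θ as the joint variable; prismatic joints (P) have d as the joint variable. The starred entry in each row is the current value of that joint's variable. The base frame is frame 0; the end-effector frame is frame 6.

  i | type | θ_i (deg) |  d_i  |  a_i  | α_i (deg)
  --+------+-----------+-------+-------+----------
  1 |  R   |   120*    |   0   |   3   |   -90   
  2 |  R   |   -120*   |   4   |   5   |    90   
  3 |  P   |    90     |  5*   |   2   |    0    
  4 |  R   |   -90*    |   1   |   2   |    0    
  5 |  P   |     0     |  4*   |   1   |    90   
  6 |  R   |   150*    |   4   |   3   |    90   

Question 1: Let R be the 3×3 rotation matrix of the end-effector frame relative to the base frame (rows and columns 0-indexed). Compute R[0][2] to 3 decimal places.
0.500

End-effector z-axis (col 2 of R) = (0.5000,-0.8660,0.0000)
R[0][2] = 0.5000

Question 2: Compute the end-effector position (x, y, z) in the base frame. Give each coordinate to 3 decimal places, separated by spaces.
after link 1: o_1 = (-1.5000, 2.5981, 0.0000)
after link 2: o_2 = (-3.7141, -1.5670, 4.3301)
after link 3: o_3 = (-3.2811, -6.3170, 1.8301)
after link 4: o_4 = (-2.3481, -7.9330, 3.0622)
after link 5: o_5 = (-0.3660, -11.3660, 1.9282)
after link 6: o_6 = (3.0981, -9.3660, -1.0718)

3.098 -9.366 -1.072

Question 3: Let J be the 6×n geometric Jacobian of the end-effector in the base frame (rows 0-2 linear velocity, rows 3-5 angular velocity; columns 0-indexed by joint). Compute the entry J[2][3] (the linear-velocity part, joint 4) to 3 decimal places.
axis z_3 = (0.4330,-0.7500,-0.5000); lever o_n−o_3 = (6.3792,-3.0490,-2.9019)
cross product → J_v[:, 3] = (0.6519,-1.9330,3.4641)
J_ω[:, 3] = z_3
entry J[2][3] = 3.4641

3.464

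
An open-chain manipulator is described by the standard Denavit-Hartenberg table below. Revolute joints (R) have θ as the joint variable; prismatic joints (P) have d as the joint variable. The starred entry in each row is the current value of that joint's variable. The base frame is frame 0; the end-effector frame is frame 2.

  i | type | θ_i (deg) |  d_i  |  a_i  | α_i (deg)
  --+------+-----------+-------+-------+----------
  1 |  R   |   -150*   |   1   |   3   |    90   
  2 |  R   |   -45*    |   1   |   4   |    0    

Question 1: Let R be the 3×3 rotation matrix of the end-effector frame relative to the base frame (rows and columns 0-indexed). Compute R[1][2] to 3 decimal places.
End-effector z-axis (col 2 of R) = (-0.5000,0.8660,0.0000)
R[1][2] = 0.8660

0.866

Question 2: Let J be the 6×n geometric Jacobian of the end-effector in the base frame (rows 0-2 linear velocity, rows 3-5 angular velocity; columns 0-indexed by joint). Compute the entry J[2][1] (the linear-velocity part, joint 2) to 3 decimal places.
axis z_1 = (-0.5000,0.8660,0.0000); lever o_n−o_1 = (-2.9495,-0.5482,-2.8284)
cross product → J_v[:, 1] = (-2.4495,-1.4142,2.8284)
J_ω[:, 1] = z_1
entry J[2][1] = 2.8284

2.828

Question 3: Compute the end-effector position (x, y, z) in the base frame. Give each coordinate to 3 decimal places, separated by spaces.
-5.548 -2.048 -1.828

after link 1: o_1 = (-2.5981, -1.5000, 1.0000)
after link 2: o_2 = (-5.5476, -2.0482, -1.8284)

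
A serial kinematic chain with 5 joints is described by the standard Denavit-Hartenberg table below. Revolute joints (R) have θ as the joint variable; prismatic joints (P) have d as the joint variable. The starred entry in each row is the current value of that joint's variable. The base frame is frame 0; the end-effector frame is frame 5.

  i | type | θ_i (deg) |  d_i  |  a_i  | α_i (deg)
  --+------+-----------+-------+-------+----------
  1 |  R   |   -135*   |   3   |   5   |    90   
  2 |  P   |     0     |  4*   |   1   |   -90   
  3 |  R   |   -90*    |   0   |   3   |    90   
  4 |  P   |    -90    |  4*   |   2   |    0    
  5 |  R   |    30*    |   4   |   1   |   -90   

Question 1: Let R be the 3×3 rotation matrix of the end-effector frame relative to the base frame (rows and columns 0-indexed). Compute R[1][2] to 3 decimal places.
0.612

End-effector z-axis (col 2 of R) = (-0.6124,0.6124,0.5000)
R[1][2] = 0.6124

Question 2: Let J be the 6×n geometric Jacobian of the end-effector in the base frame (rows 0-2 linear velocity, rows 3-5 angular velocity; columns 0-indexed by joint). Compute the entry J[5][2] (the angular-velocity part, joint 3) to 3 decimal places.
axis z_2 = (0.0000,0.0000,1.0000); lever o_n−o_2 = (3.1820,8.1317,-2.8660)
cross product → J_v[:, 2] = (-8.1317,3.1820,0.0000)
J_ω[:, 2] = z_2
entry J[5][2] = 1.0000

1.000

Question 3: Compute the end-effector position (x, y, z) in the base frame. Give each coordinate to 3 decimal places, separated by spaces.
-3.889 6.718 0.134

after link 1: o_1 = (-3.5355, -3.5355, 3.0000)
after link 2: o_2 = (-7.0711, -1.4142, 3.0000)
after link 3: o_3 = (-9.1924, 0.7071, 3.0000)
after link 4: o_4 = (-6.3640, 3.5355, 1.0000)
after link 5: o_5 = (-3.8891, 6.7175, 0.1340)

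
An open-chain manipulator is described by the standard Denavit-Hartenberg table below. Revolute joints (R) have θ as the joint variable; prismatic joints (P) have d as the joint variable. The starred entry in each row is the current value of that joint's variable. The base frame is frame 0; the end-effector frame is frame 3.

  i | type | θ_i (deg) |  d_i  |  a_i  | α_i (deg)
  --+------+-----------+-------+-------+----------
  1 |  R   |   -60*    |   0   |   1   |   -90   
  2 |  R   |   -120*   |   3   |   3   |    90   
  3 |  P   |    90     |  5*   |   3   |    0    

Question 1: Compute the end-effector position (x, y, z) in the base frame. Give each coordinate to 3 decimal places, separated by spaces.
2.781 7.183 0.098

after link 1: o_1 = (0.5000, -0.8660, 0.0000)
after link 2: o_2 = (2.3481, 1.9330, 2.5981)
after link 3: o_3 = (2.7811, 7.1830, 0.0981)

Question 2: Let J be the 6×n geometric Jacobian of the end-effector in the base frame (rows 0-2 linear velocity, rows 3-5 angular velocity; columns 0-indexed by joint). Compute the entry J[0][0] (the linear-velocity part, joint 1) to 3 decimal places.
axis z_0 = ẑ; lever o_n−o_0 = (2.7811,7.1830,0.0981)
cross product → J_v[:, 0] = (-7.1830,2.7811,0.0000)
J_ω[:, 0] = z_0
entry J[0][0] = -7.1830

-7.183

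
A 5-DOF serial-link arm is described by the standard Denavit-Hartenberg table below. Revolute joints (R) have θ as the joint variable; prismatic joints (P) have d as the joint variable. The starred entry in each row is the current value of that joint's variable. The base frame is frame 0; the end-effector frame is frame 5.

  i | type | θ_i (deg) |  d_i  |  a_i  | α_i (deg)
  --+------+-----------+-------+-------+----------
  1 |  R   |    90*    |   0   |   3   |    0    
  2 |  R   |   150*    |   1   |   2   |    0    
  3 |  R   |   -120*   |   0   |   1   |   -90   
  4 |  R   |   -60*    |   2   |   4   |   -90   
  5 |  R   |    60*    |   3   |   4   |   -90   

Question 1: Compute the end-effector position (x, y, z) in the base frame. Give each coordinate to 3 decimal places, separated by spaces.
after link 1: o_1 = (0.0000, 3.0000, 0.0000)
after link 2: o_2 = (-1.0000, 1.2679, 1.0000)
after link 3: o_3 = (-1.5000, 2.1340, 1.0000)
after link 4: o_4 = (-4.2321, 2.8660, 4.4641)
after link 5: o_5 = (-3.0311, 7.7141, 4.6962)

-3.031 7.714 4.696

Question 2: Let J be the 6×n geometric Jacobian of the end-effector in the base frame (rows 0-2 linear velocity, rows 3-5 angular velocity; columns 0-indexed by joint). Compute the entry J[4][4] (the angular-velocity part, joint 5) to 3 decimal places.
0.750

axis z_4 = (-0.4330,0.7500,-0.5000); lever o_n−o_4 = (1.2010,4.8481,0.2321)
cross product → J_v[:, 4] = (2.5981,-0.5000,-3.0000)
J_ω[:, 4] = z_4
entry J[4][4] = 0.7500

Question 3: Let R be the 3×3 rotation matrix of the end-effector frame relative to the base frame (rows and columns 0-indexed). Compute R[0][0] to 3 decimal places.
End-effector x-axis (col 0 of R) = (0.6250,0.6495,0.4330)
R[0][0] = 0.6250

0.625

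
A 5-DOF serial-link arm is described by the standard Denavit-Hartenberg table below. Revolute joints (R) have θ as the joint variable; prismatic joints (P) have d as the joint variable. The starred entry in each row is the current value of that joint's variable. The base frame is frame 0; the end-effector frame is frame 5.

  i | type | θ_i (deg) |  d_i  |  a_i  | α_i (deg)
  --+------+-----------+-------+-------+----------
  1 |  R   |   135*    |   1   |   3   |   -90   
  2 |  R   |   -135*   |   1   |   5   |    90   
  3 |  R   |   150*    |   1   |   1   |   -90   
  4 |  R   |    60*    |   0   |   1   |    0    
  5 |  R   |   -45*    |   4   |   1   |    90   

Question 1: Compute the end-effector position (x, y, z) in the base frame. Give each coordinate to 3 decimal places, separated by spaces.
after link 1: o_1 = (-2.1213, 2.1213, 1.0000)
after link 2: o_2 = (-0.3284, -1.0858, 4.5355)
after link 3: o_3 = (-0.6150, -1.5063, 3.2161)
after link 4: o_4 = (-1.4413, -1.0336, 3.5222)
after link 5: o_5 = (-0.8810, 2.6221, 1.6995)

-0.881 2.622 1.700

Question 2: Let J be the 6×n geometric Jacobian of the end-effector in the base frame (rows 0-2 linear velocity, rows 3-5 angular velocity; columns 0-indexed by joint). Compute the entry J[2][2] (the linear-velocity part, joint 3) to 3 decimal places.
1.578

axis z_2 = (0.5000,-0.5000,-0.7071); lever o_n−o_2 = (-0.5525,3.7079,-2.8360)
cross product → J_v[:, 2] = (4.0398,1.8087,1.5777)
J_ω[:, 2] = z_2
entry J[2][2] = 1.5777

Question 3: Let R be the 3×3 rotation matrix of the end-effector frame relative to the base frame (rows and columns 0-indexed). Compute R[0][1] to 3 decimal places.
End-effector y-axis (col 1 of R) = (0.3624,0.8624,-0.3536)
R[0][1] = 0.3624

0.362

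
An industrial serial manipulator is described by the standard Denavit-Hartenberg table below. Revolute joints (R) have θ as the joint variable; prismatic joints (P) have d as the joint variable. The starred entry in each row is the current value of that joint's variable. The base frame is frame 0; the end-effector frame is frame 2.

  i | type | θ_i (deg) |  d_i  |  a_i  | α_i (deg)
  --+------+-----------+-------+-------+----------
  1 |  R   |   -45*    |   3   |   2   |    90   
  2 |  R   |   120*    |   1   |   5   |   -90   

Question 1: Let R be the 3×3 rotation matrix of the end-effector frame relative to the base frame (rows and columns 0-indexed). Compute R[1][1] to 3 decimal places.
0.707

End-effector y-axis (col 1 of R) = (0.7071,0.7071,-0.0000)
R[1][1] = 0.7071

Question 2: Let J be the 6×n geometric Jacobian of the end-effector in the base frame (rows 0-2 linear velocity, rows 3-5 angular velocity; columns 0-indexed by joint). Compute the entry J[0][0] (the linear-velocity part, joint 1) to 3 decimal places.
0.354

axis z_0 = ẑ; lever o_n−o_0 = (-1.0607,-0.3536,7.3301)
cross product → J_v[:, 0] = (0.3536,-1.0607,0.0000)
J_ω[:, 0] = z_0
entry J[0][0] = 0.3536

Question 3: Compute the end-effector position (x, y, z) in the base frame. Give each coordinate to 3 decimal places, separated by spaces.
-1.061 -0.354 7.330

after link 1: o_1 = (1.4142, -1.4142, 3.0000)
after link 2: o_2 = (-1.0607, -0.3536, 7.3301)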